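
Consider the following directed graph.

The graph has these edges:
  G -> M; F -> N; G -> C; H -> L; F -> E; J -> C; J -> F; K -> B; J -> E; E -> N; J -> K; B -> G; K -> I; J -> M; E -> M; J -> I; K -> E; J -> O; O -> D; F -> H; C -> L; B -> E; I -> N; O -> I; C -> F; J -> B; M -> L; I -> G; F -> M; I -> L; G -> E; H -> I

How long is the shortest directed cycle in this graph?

5

For each vertex v, BFS finds the shortest path from v back to v.
The shortest such closed walk is C → F → H → I → G → C, length 5.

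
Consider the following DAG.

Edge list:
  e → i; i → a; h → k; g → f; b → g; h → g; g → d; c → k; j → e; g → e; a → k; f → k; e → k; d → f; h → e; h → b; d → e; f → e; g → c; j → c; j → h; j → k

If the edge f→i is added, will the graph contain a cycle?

Adding f→i creates a cycle iff i can already reach f.
Explore from i: no path reaches f. The graph stays acyclic.

No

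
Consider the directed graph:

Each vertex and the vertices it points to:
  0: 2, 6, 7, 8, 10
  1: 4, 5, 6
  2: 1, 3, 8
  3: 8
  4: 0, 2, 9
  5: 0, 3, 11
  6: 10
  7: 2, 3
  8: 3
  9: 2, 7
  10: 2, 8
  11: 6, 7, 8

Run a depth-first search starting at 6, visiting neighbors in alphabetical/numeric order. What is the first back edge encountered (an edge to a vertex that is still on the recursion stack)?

0→2

DFS from 6 (visiting neighbors in alphabetical/numeric order); mark gray on enter, black on exit:
6 gray
  10 gray
    2 gray
      1 gray
        4 gray
          0 gray
            0→2: 2 is gray → back edge
First back edge: 0 → 2.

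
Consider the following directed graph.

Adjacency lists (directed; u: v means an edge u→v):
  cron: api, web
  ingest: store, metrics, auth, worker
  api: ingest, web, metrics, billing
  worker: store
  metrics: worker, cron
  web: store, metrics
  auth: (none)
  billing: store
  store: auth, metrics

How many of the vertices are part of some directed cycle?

8

A vertex is on a directed cycle iff it belongs to a strongly connected component of size ≥ 2 (or has a self-loop).
The vertices on cycles are {api, web, cron, store, ingest, worker, billing, metrics} — 8 in total.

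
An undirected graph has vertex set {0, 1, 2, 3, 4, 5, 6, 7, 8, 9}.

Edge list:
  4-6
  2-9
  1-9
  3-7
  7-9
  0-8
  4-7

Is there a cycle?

DFS, tracking each vertex's parent; an edge to a visited non-parent vertex closes a cycle.
Start from 2:
visit 2 (parent –)
  visit 9 (parent 2)
    visit 1 (parent 9)
      1–9: parent, skip
    visit 7 (parent 9)
      visit 3 (parent 7)
        3–7: parent, skip
      visit 4 (parent 7)
        visit 6 (parent 4)
          6–4: parent, skip
        4–7: parent, skip
      7–9: parent, skip
    9–2: parent, skip
visit 0 (parent –)
  visit 8 (parent 0)
    8–0: parent, skip
visit 5 (parent –)
No non-parent visited neighbor found — the graph is a forest.

No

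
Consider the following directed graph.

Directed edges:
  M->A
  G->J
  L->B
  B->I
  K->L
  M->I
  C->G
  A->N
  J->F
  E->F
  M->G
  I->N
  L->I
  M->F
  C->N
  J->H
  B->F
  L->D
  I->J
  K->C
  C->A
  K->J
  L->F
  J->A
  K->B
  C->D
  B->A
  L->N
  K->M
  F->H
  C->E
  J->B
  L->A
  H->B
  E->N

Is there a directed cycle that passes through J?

J is on a cycle iff J can reach itself via ≥1 edge.
J → B → I → J — yes.

Yes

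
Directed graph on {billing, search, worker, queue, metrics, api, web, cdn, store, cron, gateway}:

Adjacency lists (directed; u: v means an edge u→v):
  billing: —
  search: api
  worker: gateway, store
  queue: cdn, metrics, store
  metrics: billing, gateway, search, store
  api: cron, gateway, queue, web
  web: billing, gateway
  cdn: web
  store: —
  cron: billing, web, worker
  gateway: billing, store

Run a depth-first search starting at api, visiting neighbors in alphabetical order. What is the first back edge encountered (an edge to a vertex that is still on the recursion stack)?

search->api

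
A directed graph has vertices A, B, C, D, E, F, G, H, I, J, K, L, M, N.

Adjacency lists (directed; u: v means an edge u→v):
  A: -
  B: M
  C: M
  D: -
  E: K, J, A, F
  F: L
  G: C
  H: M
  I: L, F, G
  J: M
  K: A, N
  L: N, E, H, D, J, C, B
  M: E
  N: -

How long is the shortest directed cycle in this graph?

For each vertex v, BFS finds the shortest path from v back to v.
The shortest such closed walk is F → L → E → F, length 3.

3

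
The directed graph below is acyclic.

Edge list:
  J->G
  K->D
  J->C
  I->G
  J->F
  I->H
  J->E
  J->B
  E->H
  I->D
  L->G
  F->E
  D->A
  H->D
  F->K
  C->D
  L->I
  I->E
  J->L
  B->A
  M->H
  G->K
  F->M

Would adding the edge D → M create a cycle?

Adding D→M creates a cycle iff M can already reach D.
Path from M: M → H → D.
So M → … → D → M is a cycle.

Yes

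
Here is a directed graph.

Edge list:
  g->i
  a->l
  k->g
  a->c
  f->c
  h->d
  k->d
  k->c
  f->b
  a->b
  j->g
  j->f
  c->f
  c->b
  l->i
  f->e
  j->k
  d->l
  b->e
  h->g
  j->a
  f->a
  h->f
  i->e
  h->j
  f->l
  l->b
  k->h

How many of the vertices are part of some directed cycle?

6

A vertex is on a directed cycle iff it belongs to a strongly connected component of size ≥ 2 (or has a self-loop).
The vertices on cycles are {a, c, f, h, j, k} — 6 in total.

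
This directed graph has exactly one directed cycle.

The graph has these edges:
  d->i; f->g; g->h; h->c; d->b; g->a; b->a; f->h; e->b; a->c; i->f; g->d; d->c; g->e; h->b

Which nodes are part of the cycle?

DFS with gray/black marking from f:
f gray
  h gray
    c gray
    c black
    b gray
      a gray
        a→c: c black — skip
      a black
    b black
  h black
  g gray
    g→h: h black — skip
    e gray
      e→b: b black — skip
    e black
    g→a: a black — skip
    d gray
      i gray
        i→f: f is gray → back edge
Back edge closes the cycle f → g → d → i → f; its vertices are {d, f, g, i}.

d, f, g, i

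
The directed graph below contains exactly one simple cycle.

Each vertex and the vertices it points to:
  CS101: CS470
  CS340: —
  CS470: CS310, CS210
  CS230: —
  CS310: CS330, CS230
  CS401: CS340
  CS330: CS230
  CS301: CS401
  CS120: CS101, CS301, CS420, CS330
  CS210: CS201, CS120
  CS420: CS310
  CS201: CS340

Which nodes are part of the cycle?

DFS with gray/black marking from CS120:
CS120 gray
  CS101 gray
    CS470 gray
      CS310 gray
        CS330 gray
          CS230 gray
          CS230 black
        CS330 black
        CS310→CS230: CS230 black — skip
      CS310 black
      CS210 gray
        CS201 gray
          CS340 gray
          CS340 black
        CS201 black
        CS210→CS120: CS120 is gray → back edge
Back edge closes the cycle CS120 → CS101 → CS470 → CS210 → CS120; its vertices are {CS101, CS120, CS210, CS470}.

CS101, CS120, CS210, CS470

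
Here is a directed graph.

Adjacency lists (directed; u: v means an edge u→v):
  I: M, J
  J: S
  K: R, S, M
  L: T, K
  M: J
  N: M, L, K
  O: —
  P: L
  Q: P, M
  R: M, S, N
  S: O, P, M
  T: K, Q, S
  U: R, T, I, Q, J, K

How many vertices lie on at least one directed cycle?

10

A vertex is on a directed cycle iff it belongs to a strongly connected component of size ≥ 2 (or has a self-loop).
The vertices on cycles are {J, K, L, M, N, P, Q, R, S, T} — 10 in total.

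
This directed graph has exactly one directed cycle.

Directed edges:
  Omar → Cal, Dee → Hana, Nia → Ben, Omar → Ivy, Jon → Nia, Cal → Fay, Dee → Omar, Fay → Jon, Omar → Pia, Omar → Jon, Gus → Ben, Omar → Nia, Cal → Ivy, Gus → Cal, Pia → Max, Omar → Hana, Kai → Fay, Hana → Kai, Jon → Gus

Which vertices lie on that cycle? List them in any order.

Cal, Fay, Gus, Jon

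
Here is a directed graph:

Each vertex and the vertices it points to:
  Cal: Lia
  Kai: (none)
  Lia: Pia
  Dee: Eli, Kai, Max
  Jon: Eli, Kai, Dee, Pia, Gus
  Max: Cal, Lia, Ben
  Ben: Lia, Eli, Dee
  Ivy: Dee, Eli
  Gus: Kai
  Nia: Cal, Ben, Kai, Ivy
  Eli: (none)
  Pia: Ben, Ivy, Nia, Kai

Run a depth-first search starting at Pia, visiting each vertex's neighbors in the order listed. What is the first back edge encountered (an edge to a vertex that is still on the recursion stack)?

DFS from Pia (visiting each vertex's neighbors in the order listed); mark gray on enter, black on exit:
Pia gray
  Ben gray
    Lia gray
      Lia→Pia: Pia is gray → back edge
First back edge: Lia → Pia.

Lia->Pia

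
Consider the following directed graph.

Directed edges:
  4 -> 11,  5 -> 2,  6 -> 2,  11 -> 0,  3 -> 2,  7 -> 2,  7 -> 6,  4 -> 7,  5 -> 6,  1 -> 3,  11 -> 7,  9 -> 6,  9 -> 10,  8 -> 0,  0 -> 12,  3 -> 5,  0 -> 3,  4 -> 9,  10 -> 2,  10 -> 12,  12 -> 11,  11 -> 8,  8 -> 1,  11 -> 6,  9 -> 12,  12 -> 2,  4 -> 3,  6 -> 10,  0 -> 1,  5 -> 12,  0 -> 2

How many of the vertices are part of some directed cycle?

10

A vertex is on a directed cycle iff it belongs to a strongly connected component of size ≥ 2 (or has a self-loop).
The vertices on cycles are {0, 1, 3, 5, 6, 7, 8, 10, 11, 12} — 10 in total.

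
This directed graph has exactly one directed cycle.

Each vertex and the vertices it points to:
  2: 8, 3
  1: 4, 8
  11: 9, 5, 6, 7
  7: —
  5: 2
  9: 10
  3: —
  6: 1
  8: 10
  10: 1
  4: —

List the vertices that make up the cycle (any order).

1, 8, 10

DFS with gray/black marking from 10:
10 gray
  1 gray
    4 gray
    4 black
    8 gray
      8→10: 10 is gray → back edge
Back edge closes the cycle 10 → 1 → 8 → 10; its vertices are {1, 8, 10}.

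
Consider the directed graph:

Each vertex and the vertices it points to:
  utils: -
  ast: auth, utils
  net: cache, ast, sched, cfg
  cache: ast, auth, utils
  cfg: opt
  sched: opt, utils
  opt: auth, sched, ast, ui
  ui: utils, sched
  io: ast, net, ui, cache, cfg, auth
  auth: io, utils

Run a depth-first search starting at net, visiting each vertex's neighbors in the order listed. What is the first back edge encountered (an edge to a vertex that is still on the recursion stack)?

io->ast

DFS from net (visiting each vertex's neighbors in the order listed); mark gray on enter, black on exit:
net gray
  cache gray
    ast gray
      auth gray
        io gray
          io→ast: ast is gray → back edge
First back edge: io → ast.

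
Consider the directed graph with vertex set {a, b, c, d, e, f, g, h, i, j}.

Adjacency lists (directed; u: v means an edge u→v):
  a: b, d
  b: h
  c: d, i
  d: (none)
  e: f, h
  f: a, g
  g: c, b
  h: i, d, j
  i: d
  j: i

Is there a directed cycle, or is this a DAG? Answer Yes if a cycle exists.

No

DFS with white/gray/black marking, starting from d:
d gray
d black
a gray
  b gray
    h gray
      i gray
        i→d: d black — skip
      i black
      h→d: d black — skip
      j gray
        j→i: i black — skip
      j black
    h black
  b black
  a→d: d black — skip
a black
c gray
  c→d: d black — skip
  c→i: i black — skip
c black
e gray
  f gray
    f→a: a black — skip
    g gray
      g→c: c black — skip
      g→b: b black — skip
    g black
  f black
  e→h: h black — skip
e black
Every edge goes to a white or black vertex — no back edge, so the graph is acyclic.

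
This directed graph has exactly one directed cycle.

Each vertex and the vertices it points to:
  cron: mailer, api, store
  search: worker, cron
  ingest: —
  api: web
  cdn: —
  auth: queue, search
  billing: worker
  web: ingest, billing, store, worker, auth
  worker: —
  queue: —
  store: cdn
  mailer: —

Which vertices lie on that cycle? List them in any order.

api, web, auth, cron, search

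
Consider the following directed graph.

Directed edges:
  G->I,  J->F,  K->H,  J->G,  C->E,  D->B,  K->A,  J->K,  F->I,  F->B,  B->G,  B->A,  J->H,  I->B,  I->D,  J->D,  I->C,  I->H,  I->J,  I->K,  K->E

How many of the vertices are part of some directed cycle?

A vertex is on a directed cycle iff it belongs to a strongly connected component of size ≥ 2 (or has a self-loop).
The vertices on cycles are {B, D, F, G, I, J} — 6 in total.

6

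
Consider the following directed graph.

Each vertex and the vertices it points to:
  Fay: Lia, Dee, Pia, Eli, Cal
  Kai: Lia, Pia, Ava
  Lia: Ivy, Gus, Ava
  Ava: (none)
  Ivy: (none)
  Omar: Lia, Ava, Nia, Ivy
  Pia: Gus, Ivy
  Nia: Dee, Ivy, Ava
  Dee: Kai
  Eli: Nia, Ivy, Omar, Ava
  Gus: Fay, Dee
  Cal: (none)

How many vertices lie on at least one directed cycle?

A vertex is on a directed cycle iff it belongs to a strongly connected component of size ≥ 2 (or has a self-loop).
The vertices on cycles are {Dee, Eli, Fay, Gus, Kai, Lia, Nia, Pia, Omar} — 9 in total.

9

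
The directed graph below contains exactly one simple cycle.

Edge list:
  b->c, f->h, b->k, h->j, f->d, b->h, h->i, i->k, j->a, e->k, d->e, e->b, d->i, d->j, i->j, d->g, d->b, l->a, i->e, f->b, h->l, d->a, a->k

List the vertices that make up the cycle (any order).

b, e, h, i

DFS with gray/black marking from h:
h gray
  l gray
    a gray
      k gray
      k black
    a black
  l black
  i gray
    j gray
      j→a: a black — skip
    j black
    i→k: k black — skip
    e gray
      e→k: k black — skip
      b gray
        b→k: k black — skip
        b→h: h is gray → back edge
Back edge closes the cycle h → i → e → b → h; its vertices are {b, e, h, i}.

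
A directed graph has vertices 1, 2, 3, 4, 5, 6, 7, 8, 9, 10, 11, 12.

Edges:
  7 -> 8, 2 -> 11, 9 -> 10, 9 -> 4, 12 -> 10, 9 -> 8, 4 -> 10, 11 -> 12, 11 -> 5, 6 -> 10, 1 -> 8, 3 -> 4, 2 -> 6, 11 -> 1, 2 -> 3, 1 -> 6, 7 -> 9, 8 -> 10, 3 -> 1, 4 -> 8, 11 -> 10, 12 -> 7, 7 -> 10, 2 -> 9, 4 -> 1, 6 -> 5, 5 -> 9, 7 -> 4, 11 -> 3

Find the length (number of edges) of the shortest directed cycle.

For each vertex v, BFS finds the shortest path from v back to v.
The shortest such closed walk is 6 → 5 → 9 → 4 → 1 → 6, length 5.

5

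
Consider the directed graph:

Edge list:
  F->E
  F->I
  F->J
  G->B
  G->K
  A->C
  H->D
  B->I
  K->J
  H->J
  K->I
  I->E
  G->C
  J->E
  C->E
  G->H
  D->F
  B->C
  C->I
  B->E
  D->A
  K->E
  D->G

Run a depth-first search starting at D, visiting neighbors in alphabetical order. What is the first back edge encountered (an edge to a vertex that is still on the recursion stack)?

H->D

DFS from D (visiting neighbors in alphabetical order); mark gray on enter, black on exit:
D gray
  A gray
    C gray
      E gray
      E black
      I gray
        I→E: E black — skip
      I black
    C black
  A black
  F gray
    F→E: E black — skip
    F→I: I black — skip
    J gray
      J→E: E black — skip
    J black
  F black
  G gray
    B gray
      B→C: C black — skip
      B→E: E black — skip
      B→I: I black — skip
    B black
    G→C: C black — skip
    H gray
      H→D: D is gray → back edge
First back edge: H → D.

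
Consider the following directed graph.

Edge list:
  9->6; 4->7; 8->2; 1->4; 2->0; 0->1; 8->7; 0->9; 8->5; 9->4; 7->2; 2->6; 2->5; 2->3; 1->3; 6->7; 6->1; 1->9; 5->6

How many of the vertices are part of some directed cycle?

A vertex is on a directed cycle iff it belongs to a strongly connected component of size ≥ 2 (or has a self-loop).
The vertices on cycles are {0, 1, 2, 4, 5, 6, 7, 9} — 8 in total.

8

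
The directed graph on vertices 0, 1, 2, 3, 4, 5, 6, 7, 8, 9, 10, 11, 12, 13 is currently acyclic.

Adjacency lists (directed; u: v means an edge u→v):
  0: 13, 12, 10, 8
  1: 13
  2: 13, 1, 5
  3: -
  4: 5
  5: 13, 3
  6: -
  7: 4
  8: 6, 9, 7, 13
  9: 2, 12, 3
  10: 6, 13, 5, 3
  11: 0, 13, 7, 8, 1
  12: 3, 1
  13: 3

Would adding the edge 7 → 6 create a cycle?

Adding 7→6 creates a cycle iff 6 can already reach 7.
Explore from 6: no path reaches 7. The graph stays acyclic.

No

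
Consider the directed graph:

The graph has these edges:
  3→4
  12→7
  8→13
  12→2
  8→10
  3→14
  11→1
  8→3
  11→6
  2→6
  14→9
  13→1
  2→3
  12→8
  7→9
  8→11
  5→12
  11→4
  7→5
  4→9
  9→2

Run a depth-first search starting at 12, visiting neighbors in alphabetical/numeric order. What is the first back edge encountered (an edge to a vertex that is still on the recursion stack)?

9→2

DFS from 12 (visiting neighbors in alphabetical/numeric order); mark gray on enter, black on exit:
12 gray
  2 gray
    3 gray
      4 gray
        9 gray
          9→2: 2 is gray → back edge
First back edge: 9 → 2.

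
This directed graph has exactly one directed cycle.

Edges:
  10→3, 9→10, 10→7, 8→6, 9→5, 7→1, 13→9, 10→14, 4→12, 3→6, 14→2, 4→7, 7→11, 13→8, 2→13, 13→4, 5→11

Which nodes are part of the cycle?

DFS with gray/black marking from 13:
13 gray
  8 gray
    6 gray
    6 black
  8 black
  9 gray
    10 gray
      7 gray
        11 gray
        11 black
        1 gray
        1 black
      7 black
      3 gray
        3→6: 6 black — skip
      3 black
      14 gray
        2 gray
          2→13: 13 is gray → back edge
Back edge closes the cycle 13 → 9 → 10 → 14 → 2 → 13; its vertices are {2, 9, 10, 13, 14}.

2, 9, 10, 13, 14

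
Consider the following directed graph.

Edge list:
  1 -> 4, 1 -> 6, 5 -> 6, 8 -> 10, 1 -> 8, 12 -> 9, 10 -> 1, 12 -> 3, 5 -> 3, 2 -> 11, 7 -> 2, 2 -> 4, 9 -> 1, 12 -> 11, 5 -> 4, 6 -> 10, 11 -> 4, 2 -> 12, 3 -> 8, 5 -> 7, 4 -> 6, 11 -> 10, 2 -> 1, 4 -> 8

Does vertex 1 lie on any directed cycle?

Yes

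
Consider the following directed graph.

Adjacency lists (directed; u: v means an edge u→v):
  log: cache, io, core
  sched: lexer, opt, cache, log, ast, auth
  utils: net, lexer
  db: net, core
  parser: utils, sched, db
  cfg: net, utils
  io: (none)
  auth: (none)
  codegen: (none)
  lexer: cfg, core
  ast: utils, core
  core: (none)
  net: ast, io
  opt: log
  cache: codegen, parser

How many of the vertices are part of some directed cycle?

10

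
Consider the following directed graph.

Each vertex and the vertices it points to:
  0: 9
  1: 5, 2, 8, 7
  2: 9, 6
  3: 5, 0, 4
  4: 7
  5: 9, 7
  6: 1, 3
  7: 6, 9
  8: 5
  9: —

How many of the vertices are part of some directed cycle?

8

A vertex is on a directed cycle iff it belongs to a strongly connected component of size ≥ 2 (or has a self-loop).
The vertices on cycles are {1, 2, 3, 4, 5, 6, 7, 8} — 8 in total.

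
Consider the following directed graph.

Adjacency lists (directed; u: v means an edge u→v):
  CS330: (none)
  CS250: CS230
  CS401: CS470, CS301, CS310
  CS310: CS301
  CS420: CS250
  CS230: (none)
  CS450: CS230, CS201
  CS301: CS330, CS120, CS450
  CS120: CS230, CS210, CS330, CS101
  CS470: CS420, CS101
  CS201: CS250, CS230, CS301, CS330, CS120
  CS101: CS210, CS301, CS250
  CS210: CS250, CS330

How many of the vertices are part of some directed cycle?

A vertex is on a directed cycle iff it belongs to a strongly connected component of size ≥ 2 (or has a self-loop).
The vertices on cycles are {CS101, CS120, CS201, CS301, CS450} — 5 in total.

5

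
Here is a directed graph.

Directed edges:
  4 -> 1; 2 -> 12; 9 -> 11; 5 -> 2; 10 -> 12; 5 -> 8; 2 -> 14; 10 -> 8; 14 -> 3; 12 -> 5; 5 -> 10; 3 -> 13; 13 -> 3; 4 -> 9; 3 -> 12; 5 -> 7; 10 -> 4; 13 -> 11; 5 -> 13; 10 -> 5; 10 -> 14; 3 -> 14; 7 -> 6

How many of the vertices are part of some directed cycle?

7

A vertex is on a directed cycle iff it belongs to a strongly connected component of size ≥ 2 (or has a self-loop).
The vertices on cycles are {2, 3, 5, 10, 12, 13, 14} — 7 in total.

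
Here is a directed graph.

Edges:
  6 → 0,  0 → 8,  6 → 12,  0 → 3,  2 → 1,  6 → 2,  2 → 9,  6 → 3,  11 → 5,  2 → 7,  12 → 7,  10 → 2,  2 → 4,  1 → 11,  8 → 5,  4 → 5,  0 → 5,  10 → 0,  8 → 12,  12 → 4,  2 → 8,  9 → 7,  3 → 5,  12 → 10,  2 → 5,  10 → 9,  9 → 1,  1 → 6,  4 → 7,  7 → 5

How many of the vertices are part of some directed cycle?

A vertex is on a directed cycle iff it belongs to a strongly connected component of size ≥ 2 (or has a self-loop).
The vertices on cycles are {0, 1, 2, 6, 8, 9, 10, 12} — 8 in total.

8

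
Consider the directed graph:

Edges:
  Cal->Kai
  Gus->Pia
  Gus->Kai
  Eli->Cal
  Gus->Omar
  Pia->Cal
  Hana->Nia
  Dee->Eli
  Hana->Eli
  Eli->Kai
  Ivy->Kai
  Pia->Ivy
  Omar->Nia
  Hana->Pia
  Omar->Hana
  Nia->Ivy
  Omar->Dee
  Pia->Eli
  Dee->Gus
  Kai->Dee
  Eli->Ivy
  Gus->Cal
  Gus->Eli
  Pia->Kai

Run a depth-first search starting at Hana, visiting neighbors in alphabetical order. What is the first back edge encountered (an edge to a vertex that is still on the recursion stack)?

DFS from Hana (visiting neighbors in alphabetical order); mark gray on enter, black on exit:
Hana gray
  Eli gray
    Cal gray
      Kai gray
        Dee gray
          Dee→Eli: Eli is gray → back edge
First back edge: Dee → Eli.

Dee→Eli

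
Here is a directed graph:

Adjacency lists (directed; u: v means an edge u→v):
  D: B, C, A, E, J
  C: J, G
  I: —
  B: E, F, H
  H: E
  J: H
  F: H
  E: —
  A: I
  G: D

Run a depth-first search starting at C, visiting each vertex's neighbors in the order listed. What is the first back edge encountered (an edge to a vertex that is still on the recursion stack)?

D→C

DFS from C (visiting each vertex's neighbors in the order listed); mark gray on enter, black on exit:
C gray
  J gray
    H gray
      E gray
      E black
    H black
  J black
  G gray
    D gray
      B gray
        B→E: E black — skip
        F gray
          F→H: H black — skip
        F black
        B→H: H black — skip
      B black
      D→C: C is gray → back edge
First back edge: D → C.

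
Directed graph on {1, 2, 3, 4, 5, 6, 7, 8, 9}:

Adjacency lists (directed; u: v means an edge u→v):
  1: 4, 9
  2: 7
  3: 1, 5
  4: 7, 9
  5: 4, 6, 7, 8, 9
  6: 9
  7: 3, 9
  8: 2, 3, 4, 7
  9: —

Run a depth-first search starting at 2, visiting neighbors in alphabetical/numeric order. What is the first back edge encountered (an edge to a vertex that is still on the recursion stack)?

4→7

DFS from 2 (visiting neighbors in alphabetical/numeric order); mark gray on enter, black on exit:
2 gray
  7 gray
    3 gray
      1 gray
        4 gray
          4→7: 7 is gray → back edge
First back edge: 4 → 7.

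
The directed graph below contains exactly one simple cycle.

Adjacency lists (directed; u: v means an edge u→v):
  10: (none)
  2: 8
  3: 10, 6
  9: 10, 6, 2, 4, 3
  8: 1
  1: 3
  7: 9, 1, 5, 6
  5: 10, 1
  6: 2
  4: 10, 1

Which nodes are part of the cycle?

1, 2, 3, 6, 8

DFS with gray/black marking from 6:
6 gray
  2 gray
    8 gray
      1 gray
        3 gray
          10 gray
          10 black
          3→6: 6 is gray → back edge
Back edge closes the cycle 6 → 2 → 8 → 1 → 3 → 6; its vertices are {1, 2, 3, 6, 8}.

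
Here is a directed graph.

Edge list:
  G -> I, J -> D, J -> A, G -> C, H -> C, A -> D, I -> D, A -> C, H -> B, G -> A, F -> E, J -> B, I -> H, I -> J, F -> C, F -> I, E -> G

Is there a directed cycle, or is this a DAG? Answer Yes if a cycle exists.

No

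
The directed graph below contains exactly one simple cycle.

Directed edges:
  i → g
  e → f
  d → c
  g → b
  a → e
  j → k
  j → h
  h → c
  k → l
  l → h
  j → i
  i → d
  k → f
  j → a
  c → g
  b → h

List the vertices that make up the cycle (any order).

b, c, g, h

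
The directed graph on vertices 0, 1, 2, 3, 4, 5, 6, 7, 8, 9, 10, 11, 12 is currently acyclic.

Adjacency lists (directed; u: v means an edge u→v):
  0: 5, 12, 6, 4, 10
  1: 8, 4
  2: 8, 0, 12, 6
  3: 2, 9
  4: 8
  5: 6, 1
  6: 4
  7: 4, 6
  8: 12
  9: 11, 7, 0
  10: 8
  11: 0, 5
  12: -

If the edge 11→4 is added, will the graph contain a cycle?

No

Adding 11→4 creates a cycle iff 4 can already reach 11.
Explore from 4: no path reaches 11. The graph stays acyclic.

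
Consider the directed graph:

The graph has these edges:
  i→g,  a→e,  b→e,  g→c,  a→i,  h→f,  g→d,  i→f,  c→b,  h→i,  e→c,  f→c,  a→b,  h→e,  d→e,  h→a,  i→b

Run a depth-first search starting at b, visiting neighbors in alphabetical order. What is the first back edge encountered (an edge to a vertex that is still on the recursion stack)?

c→b

DFS from b (visiting neighbors in alphabetical order); mark gray on enter, black on exit:
b gray
  e gray
    c gray
      c→b: b is gray → back edge
First back edge: c → b.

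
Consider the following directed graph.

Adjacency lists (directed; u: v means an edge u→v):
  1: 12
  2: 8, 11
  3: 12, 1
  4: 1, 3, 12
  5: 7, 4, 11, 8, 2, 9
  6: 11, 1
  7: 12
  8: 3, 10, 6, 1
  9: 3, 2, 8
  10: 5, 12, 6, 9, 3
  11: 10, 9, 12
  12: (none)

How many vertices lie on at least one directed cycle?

7

A vertex is on a directed cycle iff it belongs to a strongly connected component of size ≥ 2 (or has a self-loop).
The vertices on cycles are {2, 5, 6, 8, 9, 10, 11} — 7 in total.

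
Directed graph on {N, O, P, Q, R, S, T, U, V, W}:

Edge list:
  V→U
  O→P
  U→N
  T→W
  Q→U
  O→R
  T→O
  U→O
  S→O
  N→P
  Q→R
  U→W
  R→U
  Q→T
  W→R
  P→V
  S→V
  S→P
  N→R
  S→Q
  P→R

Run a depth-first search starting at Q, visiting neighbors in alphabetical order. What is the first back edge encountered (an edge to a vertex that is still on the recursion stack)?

P->R

DFS from Q (visiting neighbors in alphabetical order); mark gray on enter, black on exit:
Q gray
  R gray
    U gray
      N gray
        P gray
          P→R: R is gray → back edge
First back edge: P → R.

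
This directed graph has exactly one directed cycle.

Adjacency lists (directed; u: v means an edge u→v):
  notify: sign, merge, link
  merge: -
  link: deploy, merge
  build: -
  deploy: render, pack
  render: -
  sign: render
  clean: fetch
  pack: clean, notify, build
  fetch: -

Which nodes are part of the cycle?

link, pack, deploy, notify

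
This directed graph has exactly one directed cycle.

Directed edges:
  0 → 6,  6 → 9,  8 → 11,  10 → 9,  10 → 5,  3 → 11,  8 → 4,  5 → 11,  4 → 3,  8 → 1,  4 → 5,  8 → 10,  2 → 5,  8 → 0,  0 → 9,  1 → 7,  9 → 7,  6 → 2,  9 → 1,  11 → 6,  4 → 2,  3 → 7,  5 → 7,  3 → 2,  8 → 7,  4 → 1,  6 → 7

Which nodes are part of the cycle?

DFS with gray/black marking from 6:
6 gray
  2 gray
    5 gray
      7 gray
      7 black
      11 gray
        11→6: 6 is gray → back edge
Back edge closes the cycle 6 → 2 → 5 → 11 → 6; its vertices are {2, 5, 6, 11}.

2, 5, 6, 11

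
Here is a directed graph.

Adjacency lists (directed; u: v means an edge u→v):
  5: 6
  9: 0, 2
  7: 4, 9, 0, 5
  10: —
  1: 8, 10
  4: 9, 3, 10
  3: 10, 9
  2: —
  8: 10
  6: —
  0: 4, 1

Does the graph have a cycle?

DFS with white/gray/black marking, starting from 5:
5 gray
  6 gray
  6 black
5 black
9 gray
  0 gray
    4 gray
      4→9: 9 is gray → back edge
Back edge found, so a cycle exists: 9 → 0 → 4 → 9.

Yes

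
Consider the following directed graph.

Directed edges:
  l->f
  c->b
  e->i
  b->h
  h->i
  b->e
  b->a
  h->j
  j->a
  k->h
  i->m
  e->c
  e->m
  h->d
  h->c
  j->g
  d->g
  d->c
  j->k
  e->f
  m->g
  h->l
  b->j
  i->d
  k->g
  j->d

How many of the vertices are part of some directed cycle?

8

A vertex is on a directed cycle iff it belongs to a strongly connected component of size ≥ 2 (or has a self-loop).
The vertices on cycles are {b, c, d, e, h, i, j, k} — 8 in total.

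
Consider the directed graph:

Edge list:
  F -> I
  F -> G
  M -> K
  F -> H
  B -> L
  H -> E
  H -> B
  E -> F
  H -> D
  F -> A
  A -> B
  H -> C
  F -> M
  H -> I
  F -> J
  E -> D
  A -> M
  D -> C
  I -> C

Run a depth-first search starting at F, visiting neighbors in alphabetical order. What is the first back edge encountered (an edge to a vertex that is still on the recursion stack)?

E→F

DFS from F (visiting neighbors in alphabetical order); mark gray on enter, black on exit:
F gray
  A gray
    B gray
      L gray
      L black
    B black
    M gray
      K gray
      K black
    M black
  A black
  G gray
  G black
  H gray
    H→B: B black — skip
    C gray
    C black
    D gray
      D→C: C black — skip
    D black
    E gray
      E→D: D black — skip
      E→F: F is gray → back edge
First back edge: E → F.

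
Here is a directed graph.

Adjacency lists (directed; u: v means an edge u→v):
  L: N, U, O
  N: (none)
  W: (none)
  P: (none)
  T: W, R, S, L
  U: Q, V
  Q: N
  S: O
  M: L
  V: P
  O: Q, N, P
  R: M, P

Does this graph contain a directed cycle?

No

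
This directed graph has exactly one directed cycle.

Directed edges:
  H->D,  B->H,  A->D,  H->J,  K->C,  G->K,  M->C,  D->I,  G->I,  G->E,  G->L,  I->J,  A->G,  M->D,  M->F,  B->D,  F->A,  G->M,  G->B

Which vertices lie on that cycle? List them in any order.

DFS with gray/black marking from G:
G gray
  M gray
    F gray
      A gray
        D gray
          I gray
            J gray
            J black
          I black
        D black
        A→G: G is gray → back edge
Back edge closes the cycle G → M → F → A → G; its vertices are {A, F, G, M}.

A, F, G, M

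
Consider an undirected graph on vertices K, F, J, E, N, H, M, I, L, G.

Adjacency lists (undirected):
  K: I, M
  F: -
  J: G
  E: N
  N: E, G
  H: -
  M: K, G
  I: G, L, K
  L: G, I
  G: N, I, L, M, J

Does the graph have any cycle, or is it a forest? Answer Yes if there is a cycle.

DFS, tracking each vertex's parent; an edge to a visited non-parent vertex closes a cycle.
Start from I:
visit I (parent –)
  visit G (parent I)
    visit N (parent G)
      visit E (parent N)
        E–N: parent, skip
      N–G: parent, skip
    G–I: parent, skip
    visit L (parent G)
      L–G: parent, skip
      L–I: I visited and ≠ parent → cycle
Cycle: I – G – L – I.

Yes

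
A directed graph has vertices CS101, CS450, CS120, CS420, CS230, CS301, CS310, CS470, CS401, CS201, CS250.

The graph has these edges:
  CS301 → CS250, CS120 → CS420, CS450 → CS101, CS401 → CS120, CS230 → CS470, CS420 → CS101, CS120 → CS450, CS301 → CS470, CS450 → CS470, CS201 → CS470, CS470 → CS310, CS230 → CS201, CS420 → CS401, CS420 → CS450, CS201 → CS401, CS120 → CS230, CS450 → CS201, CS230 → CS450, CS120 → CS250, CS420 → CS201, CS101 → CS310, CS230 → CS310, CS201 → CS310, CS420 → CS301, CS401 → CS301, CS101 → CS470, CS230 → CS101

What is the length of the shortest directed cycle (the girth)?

3

For each vertex v, BFS finds the shortest path from v back to v.
The shortest such closed walk is CS420 → CS401 → CS120 → CS420, length 3.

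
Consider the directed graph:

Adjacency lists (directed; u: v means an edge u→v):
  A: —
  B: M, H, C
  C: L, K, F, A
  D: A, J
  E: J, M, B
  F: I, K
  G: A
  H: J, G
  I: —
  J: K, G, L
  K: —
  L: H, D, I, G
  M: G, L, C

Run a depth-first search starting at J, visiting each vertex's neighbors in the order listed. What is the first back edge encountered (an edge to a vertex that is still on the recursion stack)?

H->J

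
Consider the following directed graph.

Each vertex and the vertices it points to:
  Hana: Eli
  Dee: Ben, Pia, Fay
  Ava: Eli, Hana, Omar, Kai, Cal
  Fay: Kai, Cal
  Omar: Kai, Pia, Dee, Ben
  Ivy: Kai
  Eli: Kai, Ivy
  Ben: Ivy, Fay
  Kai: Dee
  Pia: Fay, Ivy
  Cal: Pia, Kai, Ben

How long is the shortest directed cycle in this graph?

3

For each vertex v, BFS finds the shortest path from v back to v.
The shortest such closed walk is Dee → Fay → Kai → Dee, length 3.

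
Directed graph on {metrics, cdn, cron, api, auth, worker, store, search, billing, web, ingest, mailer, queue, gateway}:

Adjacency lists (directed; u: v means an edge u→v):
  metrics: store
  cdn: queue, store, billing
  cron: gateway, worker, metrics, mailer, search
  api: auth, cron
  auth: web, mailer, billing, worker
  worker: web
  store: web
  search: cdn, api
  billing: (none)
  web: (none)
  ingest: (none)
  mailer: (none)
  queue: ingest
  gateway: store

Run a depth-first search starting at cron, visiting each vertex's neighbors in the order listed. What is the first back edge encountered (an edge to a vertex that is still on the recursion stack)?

api→cron

DFS from cron (visiting each vertex's neighbors in the order listed); mark gray on enter, black on exit:
cron gray
  gateway gray
    store gray
      web gray
      web black
    store black
  gateway black
  worker gray
    worker→web: web black — skip
  worker black
  metrics gray
    metrics→store: store black — skip
  metrics black
  mailer gray
  mailer black
  search gray
    cdn gray
      queue gray
        ingest gray
        ingest black
      queue black
      cdn→store: store black — skip
      billing gray
      billing black
    cdn black
    api gray
      auth gray
        auth→web: web black — skip
        auth→mailer: mailer black — skip
        auth→billing: billing black — skip
        auth→worker: worker black — skip
      auth black
      api→cron: cron is gray → back edge
First back edge: api → cron.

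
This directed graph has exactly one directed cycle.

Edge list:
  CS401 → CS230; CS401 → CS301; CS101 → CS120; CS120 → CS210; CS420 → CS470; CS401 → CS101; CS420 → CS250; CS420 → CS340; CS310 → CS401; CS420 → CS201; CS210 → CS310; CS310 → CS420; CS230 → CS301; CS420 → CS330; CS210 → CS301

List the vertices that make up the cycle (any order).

CS101, CS120, CS210, CS310, CS401

DFS with gray/black marking from CS310:
CS310 gray
  CS420 gray
    CS340 gray
    CS340 black
    CS330 gray
    CS330 black
    CS470 gray
    CS470 black
    CS201 gray
    CS201 black
    CS250 gray
    CS250 black
  CS420 black
  CS401 gray
    CS101 gray
      CS120 gray
        CS210 gray
          CS301 gray
          CS301 black
          CS210→CS310: CS310 is gray → back edge
Back edge closes the cycle CS310 → CS401 → CS101 → CS120 → CS210 → CS310; its vertices are {CS101, CS120, CS210, CS310, CS401}.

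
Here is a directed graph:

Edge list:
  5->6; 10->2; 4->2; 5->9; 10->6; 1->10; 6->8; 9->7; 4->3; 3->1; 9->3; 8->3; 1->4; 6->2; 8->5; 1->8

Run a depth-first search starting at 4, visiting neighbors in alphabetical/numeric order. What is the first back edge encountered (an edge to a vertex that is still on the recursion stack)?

DFS from 4 (visiting neighbors in alphabetical/numeric order); mark gray on enter, black on exit:
4 gray
  2 gray
  2 black
  3 gray
    1 gray
      1→4: 4 is gray → back edge
First back edge: 1 → 4.

1->4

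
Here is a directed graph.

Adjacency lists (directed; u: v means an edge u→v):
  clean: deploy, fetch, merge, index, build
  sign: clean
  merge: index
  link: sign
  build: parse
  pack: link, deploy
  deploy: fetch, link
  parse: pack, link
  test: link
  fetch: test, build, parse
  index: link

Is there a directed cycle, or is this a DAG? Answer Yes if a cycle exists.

Yes

DFS with white/gray/black marking, starting from merge:
merge gray
  index gray
    link gray
      sign gray
        clean gray
          deploy gray
            fetch gray
              test gray
                test→link: link is gray → back edge
Back edge found, so a cycle exists: link → sign → clean → deploy → fetch → test → link.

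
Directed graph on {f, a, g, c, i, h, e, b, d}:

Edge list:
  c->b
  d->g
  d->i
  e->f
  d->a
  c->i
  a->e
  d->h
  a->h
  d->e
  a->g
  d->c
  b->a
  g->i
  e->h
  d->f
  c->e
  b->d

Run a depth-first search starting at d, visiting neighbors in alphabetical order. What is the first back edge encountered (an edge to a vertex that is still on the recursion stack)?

b->d

DFS from d (visiting neighbors in alphabetical order); mark gray on enter, black on exit:
d gray
  a gray
    e gray
      f gray
      f black
      h gray
      h black
    e black
    g gray
      i gray
      i black
    g black
    a→h: h black — skip
  a black
  c gray
    b gray
      b→a: a black — skip
      b→d: d is gray → back edge
First back edge: b → d.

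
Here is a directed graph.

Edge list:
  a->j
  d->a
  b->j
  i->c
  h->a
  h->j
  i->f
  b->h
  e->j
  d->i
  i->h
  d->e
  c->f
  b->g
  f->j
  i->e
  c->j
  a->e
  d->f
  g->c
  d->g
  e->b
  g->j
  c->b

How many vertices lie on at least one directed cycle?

A vertex is on a directed cycle iff it belongs to a strongly connected component of size ≥ 2 (or has a self-loop).
The vertices on cycles are {a, b, c, e, g, h} — 6 in total.

6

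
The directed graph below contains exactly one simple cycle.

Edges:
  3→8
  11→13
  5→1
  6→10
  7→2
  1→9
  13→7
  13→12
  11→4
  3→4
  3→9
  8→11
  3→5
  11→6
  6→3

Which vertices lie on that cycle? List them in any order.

3, 6, 8, 11

DFS with gray/black marking from 11:
11 gray
  13 gray
    7 gray
      2 gray
      2 black
    7 black
    12 gray
    12 black
  13 black
  6 gray
    10 gray
    10 black
    3 gray
      4 gray
      4 black
      5 gray
        1 gray
          9 gray
          9 black
        1 black
      5 black
      8 gray
        8→11: 11 is gray → back edge
Back edge closes the cycle 11 → 6 → 3 → 8 → 11; its vertices are {3, 6, 8, 11}.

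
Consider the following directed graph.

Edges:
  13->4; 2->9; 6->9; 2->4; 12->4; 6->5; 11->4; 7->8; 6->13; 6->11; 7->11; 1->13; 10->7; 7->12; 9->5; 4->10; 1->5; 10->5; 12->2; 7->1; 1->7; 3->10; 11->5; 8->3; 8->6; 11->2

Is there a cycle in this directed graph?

Yes

DFS with white/gray/black marking, starting from 9:
9 gray
  5 gray
  5 black
9 black
1 gray
  13 gray
    4 gray
      10 gray
        10→5: 5 black — skip
        7 gray
          8 gray
            6 gray
              6→5: 5 black — skip
              11 gray
                2 gray
                  2→9: 9 black — skip
                  2→4: 4 is gray → back edge
Back edge found, so a cycle exists: 4 → 10 → 7 → 8 → 6 → 11 → 2 → 4.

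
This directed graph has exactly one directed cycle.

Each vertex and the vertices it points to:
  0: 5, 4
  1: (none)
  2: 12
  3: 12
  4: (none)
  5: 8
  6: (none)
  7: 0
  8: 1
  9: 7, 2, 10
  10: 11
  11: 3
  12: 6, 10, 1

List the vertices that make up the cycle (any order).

3, 10, 11, 12

DFS with gray/black marking from 10:
10 gray
  11 gray
    3 gray
      12 gray
        6 gray
        6 black
        12→10: 10 is gray → back edge
Back edge closes the cycle 10 → 11 → 3 → 12 → 10; its vertices are {3, 10, 11, 12}.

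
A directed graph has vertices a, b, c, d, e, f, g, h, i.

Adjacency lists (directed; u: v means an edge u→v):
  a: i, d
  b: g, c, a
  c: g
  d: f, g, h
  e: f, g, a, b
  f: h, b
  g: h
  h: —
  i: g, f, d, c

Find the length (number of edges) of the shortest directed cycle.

For each vertex v, BFS finds the shortest path from v back to v.
The shortest such closed walk is b → a → i → f → b, length 4.

4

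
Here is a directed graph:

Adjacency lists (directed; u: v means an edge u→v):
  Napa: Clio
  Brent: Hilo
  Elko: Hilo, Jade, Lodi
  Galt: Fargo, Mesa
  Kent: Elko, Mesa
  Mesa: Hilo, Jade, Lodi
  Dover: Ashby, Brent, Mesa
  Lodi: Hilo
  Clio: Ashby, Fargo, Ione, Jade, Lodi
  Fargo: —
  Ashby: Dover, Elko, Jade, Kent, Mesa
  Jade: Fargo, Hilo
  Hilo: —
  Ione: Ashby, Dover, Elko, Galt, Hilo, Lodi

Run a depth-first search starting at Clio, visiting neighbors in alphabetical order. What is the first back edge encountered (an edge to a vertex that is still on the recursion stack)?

Dover→Ashby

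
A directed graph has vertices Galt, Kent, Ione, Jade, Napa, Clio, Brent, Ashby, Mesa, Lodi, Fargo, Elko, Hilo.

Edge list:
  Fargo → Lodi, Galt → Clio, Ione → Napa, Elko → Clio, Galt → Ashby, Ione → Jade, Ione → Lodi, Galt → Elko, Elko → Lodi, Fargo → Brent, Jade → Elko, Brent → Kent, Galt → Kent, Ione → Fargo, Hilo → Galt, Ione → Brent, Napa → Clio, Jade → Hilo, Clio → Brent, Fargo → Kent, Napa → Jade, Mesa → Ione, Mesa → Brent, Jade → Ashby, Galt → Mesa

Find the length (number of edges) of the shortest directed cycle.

For each vertex v, BFS finds the shortest path from v back to v.
The shortest such closed walk is Galt → Mesa → Ione → Jade → Hilo → Galt, length 5.

5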